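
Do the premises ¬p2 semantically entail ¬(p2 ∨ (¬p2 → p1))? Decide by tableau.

No

Initial set: {¬p2; ¬¬(p2 ∨ (¬p2 → p1))}.
¬¬(p2 ∨ (¬p2 → p1)): β-rule — branch into p2  //  (¬p2 → p1).
  branch 1 (add p2):
    × closes — contains both p2 and ¬p2.
  branch 2 (add (¬p2 → p1)):
    (¬p2 → p1): β-rule — branch into ¬¬p2  //  p1.
      branch 2.1 (add ¬¬p2):
        × closes — contains both p2 and ¬p2.
      branch 2.2 (add p1):
        ○ open, literals {p1=true, p2=false}.
2 branches closed, 1 open.
An open branch gives a countermodel: p1=true, p2=false (unmentioned atoms arbitrary); the premises hold there but the conclusion fails.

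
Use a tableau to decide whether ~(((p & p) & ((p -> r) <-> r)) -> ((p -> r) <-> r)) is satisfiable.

Unsatisfiable

Initial set: {~(((p & p) & ((p -> r) <-> r)) -> ((p -> r) <-> r))}.
~(((p & p) & ((p -> r) <-> r)) -> ((p -> r) <-> r)): α-rule — add ((p & p) & ((p -> r) <-> r)), ~((p -> r) <-> r).
((p & p) & ((p -> r) <-> r)): α-rule — add (p & p), ((p -> r) <-> r).
(p & p): α-rule — add p, p.
~((p -> r) <-> r): β-rule — branch into (p -> r), ~r  //  ~(p -> r), r.
  branch 1 (add (p -> r), ~r):
    ((p -> r) <-> r): β-rule — branch into (p -> r), r  //  ~(p -> r), ~r.
      branch 1.1 (add (p -> r), r):
        × closes — contains both r and ~r.
      branch 1.2 (add ~(p -> r), ~r):
        ~(p -> r): α-rule — add p, ~r.
        (p -> r): β-rule — branch into ~p  //  r.
          branch 1.2.1 (add ~p):
            × closes — contains both p and ~p.
          branch 1.2.2 (add r):
            × closes — contains both r and ~r.
  branch 2 (add ~(p -> r), r):
    ~(p -> r): α-rule — add p, ~r.
    × closes — contains both r and ~r.
All 4 branches close.
Every branch closed; the formula is unsatisfiable.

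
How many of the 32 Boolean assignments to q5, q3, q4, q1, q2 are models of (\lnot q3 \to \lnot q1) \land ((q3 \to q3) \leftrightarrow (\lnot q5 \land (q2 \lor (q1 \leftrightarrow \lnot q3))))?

Initial set: {((\lnot q3 \to \lnot q1) \land ((q3 \to q3) \leftrightarrow (\lnot q5 \land (q2 \lor (q1 \leftrightarrow \lnot q3)))))}.
((\lnot q3 \to \lnot q1) \land ((q3 \to q3) \leftrightarrow (\lnot q5 \land (q2 \lor (q1 \leftrightarrow \lnot q3))))): α-rule — add (\lnot q3 \to \lnot q1), ((q3 \to q3) \leftrightarrow (\lnot q5 \land (q2 \lor (q1 \leftrightarrow \lnot q3)))).
(\lnot q3 \to \lnot q1): β-rule — branch into \lnot \lnot q3  //  \lnot q1.
  branch 1 (add \lnot \lnot q3):
    ((q3 \to q3) \leftrightarrow (\lnot q5 \land (q2 \lor (q1 \leftrightarrow \lnot q3)))): β-rule — branch into (q3 \to q3), (\lnot q5 \land (q2 \lor (q1 \leftrightarrow \lnot q3)))  //  \lnot (q3 \to q3), \lnot (\lnot q5 \land (q2 \lor (q1 \leftrightarrow \lnot q3))).
      branch 1.1 (add (q3 \to q3), (\lnot q5 \land (q2 \lor (q1 \leftrightarrow \lnot q3)))):
        (\lnot q5 \land (q2 \lor (q1 \leftrightarrow \lnot q3))): α-rule — add \lnot q5, (q2 \lor (q1 \leftrightarrow \lnot q3)).
        (q3 \to q3): β-rule — branch into \lnot q3  //  q3.
          branch 1.1.1 (add \lnot q3):
            × closes — contains both q3 and \lnot q3.
          branch 1.1.2 (add q3):
            (q2 \lor (q1 \leftrightarrow \lnot q3)): β-rule — branch into q2  //  (q1 \leftrightarrow \lnot q3).
              branch 1.1.2.1 (add q2):
                ○ open, literals {q2=true, q3=true, q5=false}.
              branch 1.1.2.2 (add (q1 \leftrightarrow \lnot q3)):
                (q1 \leftrightarrow \lnot q3): β-rule — branch into q1, \lnot q3  //  \lnot q1, \lnot \lnot q3.
                  branch 1.1.2.2.1 (add q1, \lnot q3):
                    × closes — contains both q3 and \lnot q3.
                  branch 1.1.2.2.2 (add \lnot q1, \lnot \lnot q3):
                    ○ open, literals {q1=false, q3=true, q5=false}.
      branch 1.2 (add \lnot (q3 \to q3), \lnot (\lnot q5 \land (q2 \lor (q1 \leftrightarrow \lnot q3)))):
        \lnot (q3 \to q3): α-rule — add q3, \lnot q3.
        × closes — contains both q3 and \lnot q3.
  branch 2 (add \lnot q1):
    ((q3 \to q3) \leftrightarrow (\lnot q5 \land (q2 \lor (q1 \leftrightarrow \lnot q3)))): β-rule — branch into (q3 \to q3), (\lnot q5 \land (q2 \lor (q1 \leftrightarrow \lnot q3)))  //  \lnot (q3 \to q3), \lnot (\lnot q5 \land (q2 \lor (q1 \leftrightarrow \lnot q3))).
      branch 2.1 (add (q3 \to q3), (\lnot q5 \land (q2 \lor (q1 \leftrightarrow \lnot q3)))):
        (\lnot q5 \land (q2 \lor (q1 \leftrightarrow \lnot q3))): α-rule — add \lnot q5, (q2 \lor (q1 \leftrightarrow \lnot q3)).
        (q3 \to q3): β-rule — branch into \lnot q3  //  q3.
          branch 2.1.1 (add \lnot q3):
            (q2 \lor (q1 \leftrightarrow \lnot q3)): β-rule — branch into q2  //  (q1 \leftrightarrow \lnot q3).
              branch 2.1.1.1 (add q2):
                ○ open, literals {q1=false, q2=true, q3=false, q5=false}.
              branch 2.1.1.2 (add (q1 \leftrightarrow \lnot q3)):
                (q1 \leftrightarrow \lnot q3): β-rule — branch into q1, \lnot q3  //  \lnot q1, \lnot \lnot q3.
                  branch 2.1.1.2.1 (add q1, \lnot q3):
                    × closes — contains both q1 and \lnot q1.
                  branch 2.1.1.2.2 (add \lnot q1, \lnot \lnot q3):
                    × closes — contains both q3 and \lnot q3.
          branch 2.1.2 (add q3):
            (q2 \lor (q1 \leftrightarrow \lnot q3)): β-rule — branch into q2  //  (q1 \leftrightarrow \lnot q3).
              branch 2.1.2.1 (add q2):
                ○ open, literals {q1=false, q2=true, q3=true, q5=false}.
              branch 2.1.2.2 (add (q1 \leftrightarrow \lnot q3)):
                (q1 \leftrightarrow \lnot q3): β-rule — branch into q1, \lnot q3  //  \lnot q1, \lnot \lnot q3.
                  branch 2.1.2.2.1 (add q1, \lnot q3):
                    × closes — contains both q1 and \lnot q1.
                  branch 2.1.2.2.2 (add \lnot q1, \lnot \lnot q3):
                    ○ open, literals {q1=false, q3=true, q5=false}.
      branch 2.2 (add \lnot (q3 \to q3), \lnot (\lnot q5 \land (q2 \lor (q1 \leftrightarrow \lnot q3)))):
        \lnot (q3 \to q3): α-rule — add q3, \lnot q3.
        × closes — contains both q3 and \lnot q3.
7 branches closed, 5 open.
Each open branch fixes some atoms; the unmentioned ones are free. Counting distinct full assignments: branch {q2=true, q3=true, q5=false} (q4, q1) contributes 4 new; branch {q1=false, q3=true, q5=false} (q4, q2) contributes 2 new; branch {q1=false, q2=true, q3=false, q5=false} (q4) contributes 2 new; branch {q1=false, q2=true, q3=true, q5=false} (q4) contributes 0 new; branch {q1=false, q3=true, q5=false} (q4, q2) contributes 0 new. Total: 8.

8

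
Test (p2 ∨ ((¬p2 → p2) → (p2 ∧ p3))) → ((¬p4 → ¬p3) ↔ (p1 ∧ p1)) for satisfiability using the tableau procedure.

Satisfiable

Initial set: {T ((p2 ∨ ((¬p2 → p2) → (p2 ∧ p3))) → ((¬p4 → ¬p3) ↔ (p1 ∧ p1)))}.
T ((p2 ∨ ((¬p2 → p2) → (p2 ∧ p3))) → ((¬p4 → ¬p3) ↔ (p1 ∧ p1))): β-rule — branch into F (p2 ∨ ((¬p2 → p2) → (p2 ∧ p3)))  //  T ((¬p4 → ¬p3) ↔ (p1 ∧ p1)).
  branch 1 (add F (p2 ∨ ((¬p2 → p2) → (p2 ∧ p3)))):
    F (p2 ∨ ((¬p2 → p2) → (p2 ∧ p3))): α-rule — add F p2, F ((¬p2 → p2) → (p2 ∧ p3)).
    F ((¬p2 → p2) → (p2 ∧ p3)): α-rule — add T (¬p2 → p2), F (p2 ∧ p3).
    T (¬p2 → p2): β-rule — branch into F ¬p2  //  T p2.
      branch 1.1 (add F ¬p2):
        × closes — contains both p2 and ¬p2.
      branch 1.2 (add T p2):
        × closes — contains both p2 and ¬p2.
  branch 2 (add T ((¬p4 → ¬p3) ↔ (p1 ∧ p1))):
    T ((¬p4 → ¬p3) ↔ (p1 ∧ p1)): β-rule — branch into T (¬p4 → ¬p3), T (p1 ∧ p1)  //  F (¬p4 → ¬p3), F (p1 ∧ p1).
      branch 2.1 (add T (¬p4 → ¬p3), T (p1 ∧ p1)):
        T (p1 ∧ p1): α-rule — add T p1, T p1.
        T (¬p4 → ¬p3): β-rule — branch into F ¬p4  //  T ¬p3.
          branch 2.1.1 (add F ¬p4):
            ○ open, literals {p1=T, p4=T}.
          branch 2.1.2 (add T ¬p3):
            ○ open, literals {p1=T, p3=F}.
      branch 2.2 (add F (¬p4 → ¬p3), F (p1 ∧ p1)):
        F (¬p4 → ¬p3): α-rule — add T ¬p4, F ¬p3.
        F (p1 ∧ p1): β-rule — branch into F p1  //  F p1.
          branch 2.2.1 (add F p1):
            ○ open, literals {p1=F, p3=T, p4=F}.
          branch 2.2.2 (add F p1):
            ○ open, literals {p1=F, p3=T, p4=F}.
2 branches closed, 4 open.
An open branch gives a satisfying assignment: p1=T, p4=T.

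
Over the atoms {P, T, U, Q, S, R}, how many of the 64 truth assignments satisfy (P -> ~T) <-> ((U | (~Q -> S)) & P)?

Initial set: {((P -> ~T) <-> ((U | (~Q -> S)) & P))}.
((P -> ~T) <-> ((U | (~Q -> S)) & P)): β-rule — branch into (P -> ~T), ((U | (~Q -> S)) & P)  //  ~(P -> ~T), ~((U | (~Q -> S)) & P).
  branch 1 (add (P -> ~T), ((U | (~Q -> S)) & P)):
    ((U | (~Q -> S)) & P): α-rule — add (U | (~Q -> S)), P.
    (P -> ~T): β-rule — branch into ~P  //  ~T.
      branch 1.1 (add ~P):
        × closes — contains both P and ~P.
      branch 1.2 (add ~T):
        (U | (~Q -> S)): β-rule — branch into U  //  (~Q -> S).
          branch 1.2.1 (add U):
            ○ open, literals {P=true, T=false, U=true}.
          branch 1.2.2 (add (~Q -> S)):
            (~Q -> S): β-rule — branch into ~~Q  //  S.
              branch 1.2.2.1 (add ~~Q):
                ○ open, literals {P=true, Q=true, T=false}.
              branch 1.2.2.2 (add S):
                ○ open, literals {P=true, S=true, T=false}.
  branch 2 (add ~(P -> ~T), ~((U | (~Q -> S)) & P)):
    ~(P -> ~T): α-rule — add P, ~~T.
    ~((U | (~Q -> S)) & P): β-rule — branch into ~(U | (~Q -> S))  //  ~P.
      branch 2.1 (add ~(U | (~Q -> S))):
        ~(U | (~Q -> S)): α-rule — add ~U, ~(~Q -> S).
        ~(~Q -> S): α-rule — add ~Q, ~S.
        ○ open, literals {P=true, Q=false, S=false, T=true, U=false}.
      branch 2.2 (add ~P):
        × closes — contains both P and ~P.
2 branches closed, 4 open.
Each open branch fixes some atoms; the unmentioned ones are free. Counting distinct full assignments: branch {P=true, T=false, U=true} (Q, S, R) contributes 8 new; branch {P=true, Q=true, T=false} (U, S, R) contributes 4 new; branch {P=true, S=true, T=false} (U, Q, R) contributes 2 new; branch {P=true, Q=false, S=false, T=true, U=false} (R) contributes 2 new. Total: 16.

16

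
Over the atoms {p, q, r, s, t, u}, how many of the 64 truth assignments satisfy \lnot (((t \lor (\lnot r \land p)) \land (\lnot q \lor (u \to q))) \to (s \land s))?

20

Initial set: {T \lnot (((t \lor (\lnot r \land p)) \land (\lnot q \lor (u \to q))) \to (s \land s))}.
T \lnot (((t \lor (\lnot r \land p)) \land (\lnot q \lor (u \to q))) \to (s \land s)): α-rule — add T ((t \lor (\lnot r \land p)) \land (\lnot q \lor (u \to q))), F (s \land s).
T ((t \lor (\lnot r \land p)) \land (\lnot q \lor (u \to q))): α-rule — add T (t \lor (\lnot r \land p)), T (\lnot q \lor (u \to q)).
F (s \land s): β-rule — branch into F s  //  F s.
  branch 1 (add F s):
    T (t \lor (\lnot r \land p)): β-rule — branch into T t  //  T (\lnot r \land p).
      branch 1.1 (add T t):
        T (\lnot q \lor (u \to q)): β-rule — branch into T \lnot q  //  T (u \to q).
          branch 1.1.1 (add T \lnot q):
            ○ open, literals {q=false, s=false, t=true}.
          branch 1.1.2 (add T (u \to q)):
            T (u \to q): β-rule — branch into F u  //  T q.
              branch 1.1.2.1 (add F u):
                ○ open, literals {s=false, t=true, u=false}.
              branch 1.1.2.2 (add T q):
                ○ open, literals {q=true, s=false, t=true}.
      branch 1.2 (add T (\lnot r \land p)):
        T (\lnot r \land p): α-rule — add T \lnot r, T p.
        T (\lnot q \lor (u \to q)): β-rule — branch into T \lnot q  //  T (u \to q).
          branch 1.2.1 (add T \lnot q):
            ○ open, literals {p=true, q=false, r=false, s=false}.
          branch 1.2.2 (add T (u \to q)):
            T (u \to q): β-rule — branch into F u  //  T q.
              branch 1.2.2.1 (add F u):
                ○ open, literals {p=true, r=false, s=false, u=false}.
              branch 1.2.2.2 (add T q):
                ○ open, literals {p=true, q=true, r=false, s=false}.
  branch 2 (add F s):
    T (t \lor (\lnot r \land p)): β-rule — branch into T t  //  T (\lnot r \land p).
      branch 2.1 (add T t):
        T (\lnot q \lor (u \to q)): β-rule — branch into T \lnot q  //  T (u \to q).
          branch 2.1.1 (add T \lnot q):
            ○ open, literals {q=false, s=false, t=true}.
          branch 2.1.2 (add T (u \to q)):
            T (u \to q): β-rule — branch into F u  //  T q.
              branch 2.1.2.1 (add F u):
                ○ open, literals {s=false, t=true, u=false}.
              branch 2.1.2.2 (add T q):
                ○ open, literals {q=true, s=false, t=true}.
      branch 2.2 (add T (\lnot r \land p)):
        T (\lnot r \land p): α-rule — add T \lnot r, T p.
        T (\lnot q \lor (u \to q)): β-rule — branch into T \lnot q  //  T (u \to q).
          branch 2.2.1 (add T \lnot q):
            ○ open, literals {p=true, q=false, r=false, s=false}.
          branch 2.2.2 (add T (u \to q)):
            T (u \to q): β-rule — branch into F u  //  T q.
              branch 2.2.2.1 (add F u):
                ○ open, literals {p=true, r=false, s=false, u=false}.
              branch 2.2.2.2 (add T q):
                ○ open, literals {p=true, q=true, r=false, s=false}.
0 branches closed, 12 open.
Each open branch fixes some atoms; the unmentioned ones are free. Counting distinct full assignments: branch {q=false, s=false, t=true} (p, r, u) contributes 8 new; branch {s=false, t=true, u=false} (p, q, r) contributes 4 new; branch {q=true, s=false, t=true} (p, r, u) contributes 4 new; branch {p=true, q=false, r=false, s=false} (t, u) contributes 2 new; branch {p=true, r=false, s=false, u=false} (q, t) contributes 1 new; branch {p=true, q=true, r=false, s=false} (t, u) contributes 1 new; branch {q=false, s=false, t=true} (p, r, u) contributes 0 new; branch {s=false, t=true, u=false} (p, q, r) contributes 0 new; branch {q=true, s=false, t=true} (p, r, u) contributes 0 new; branch {p=true, q=false, r=false, s=false} (t, u) contributes 0 new; branch {p=true, r=false, s=false, u=false} (q, t) contributes 0 new; branch {p=true, q=true, r=false, s=false} (t, u) contributes 0 new. Total: 20.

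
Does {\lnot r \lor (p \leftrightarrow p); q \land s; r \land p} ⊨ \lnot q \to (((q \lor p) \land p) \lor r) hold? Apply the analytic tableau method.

Initial set: {(\lnot r \lor (p \leftrightarrow p)); (q \land s); (r \land p); \lnot (\lnot q \to (((q \lor p) \land p) \lor r))}.
(q \land s): α-rule — add q, s.
(r \land p): α-rule — add r, p.
\lnot (\lnot q \to (((q \lor p) \land p) \lor r)): α-rule — add \lnot q, \lnot (((q \lor p) \land p) \lor r).
× closes — contains both q and \lnot q.
All 1 branch closes.
Every branch closed, so the premises entail the conclusion.

Yes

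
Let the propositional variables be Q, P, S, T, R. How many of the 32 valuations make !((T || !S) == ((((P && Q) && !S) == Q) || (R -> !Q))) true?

10

Initial set: {!((T || !S) == ((((P && Q) && !S) == Q) || (R -> !Q)))}.
!((T || !S) == ((((P && Q) && !S) == Q) || (R -> !Q))): β-rule — branch into (T || !S), !((((P && Q) && !S) == Q) || (R -> !Q))  //  !(T || !S), ((((P && Q) && !S) == Q) || (R -> !Q)).
  branch 1 (add (T || !S), !((((P && Q) && !S) == Q) || (R -> !Q))):
    !((((P && Q) && !S) == Q) || (R -> !Q)): α-rule — add !(((P && Q) && !S) == Q), !(R -> !Q).
    !(R -> !Q): α-rule — add R, !!Q.
    (T || !S): β-rule — branch into T  //  !S.
      branch 1.1 (add T):
        !(((P && Q) && !S) == Q): β-rule — branch into ((P && Q) && !S), !Q  //  !((P && Q) && !S), Q.
          branch 1.1.1 (add ((P && Q) && !S), !Q):
            × closes — contains both Q and !Q.
          branch 1.1.2 (add !((P && Q) && !S), Q):
            !((P && Q) && !S): β-rule — branch into !(P && Q)  //  !!S.
              branch 1.1.2.1 (add !(P && Q)):
                !(P && Q): β-rule — branch into !P  //  !Q.
                  branch 1.1.2.1.1 (add !P):
                    ○ open, literals {P=0, Q=1, R=1, T=1}.
                  branch 1.1.2.1.2 (add !Q):
                    × closes — contains both Q and !Q.
              branch 1.1.2.2 (add !!S):
                ○ open, literals {Q=1, R=1, S=1, T=1}.
      branch 1.2 (add !S):
        !(((P && Q) && !S) == Q): β-rule — branch into ((P && Q) && !S), !Q  //  !((P && Q) && !S), Q.
          branch 1.2.1 (add ((P && Q) && !S), !Q):
            × closes — contains both Q and !Q.
          branch 1.2.2 (add !((P && Q) && !S), Q):
            !((P && Q) && !S): β-rule — branch into !(P && Q)  //  !!S.
              branch 1.2.2.1 (add !(P && Q)):
                !(P && Q): β-rule — branch into !P  //  !Q.
                  branch 1.2.2.1.1 (add !P):
                    ○ open, literals {P=0, Q=1, R=1, S=0}.
                  branch 1.2.2.1.2 (add !Q):
                    × closes — contains both Q and !Q.
              branch 1.2.2.2 (add !!S):
                × closes — contains both S and !S.
  branch 2 (add !(T || !S), ((((P && Q) && !S) == Q) || (R -> !Q))):
    !(T || !S): α-rule — add !T, !!S.
    ((((P && Q) && !S) == Q) || (R -> !Q)): β-rule — branch into (((P && Q) && !S) == Q)  //  (R -> !Q).
      branch 2.1 (add (((P && Q) && !S) == Q)):
        (((P && Q) && !S) == Q): β-rule — branch into ((P && Q) && !S), Q  //  !((P && Q) && !S), !Q.
          branch 2.1.1 (add ((P && Q) && !S), Q):
            ((P && Q) && !S): α-rule — add (P && Q), !S.
            × closes — contains both S and !S.
          branch 2.1.2 (add !((P && Q) && !S), !Q):
            !((P && Q) && !S): β-rule — branch into !(P && Q)  //  !!S.
              branch 2.1.2.1 (add !(P && Q)):
                !(P && Q): β-rule — branch into !P  //  !Q.
                  branch 2.1.2.1.1 (add !P):
                    ○ open, literals {P=0, Q=0, S=1, T=0}.
                  branch 2.1.2.1.2 (add !Q):
                    ○ open, literals {Q=0, S=1, T=0}.
              branch 2.1.2.2 (add !!S):
                ○ open, literals {Q=0, S=1, T=0}.
      branch 2.2 (add (R -> !Q)):
        (R -> !Q): β-rule — branch into !R  //  !Q.
          branch 2.2.1 (add !R):
            ○ open, literals {R=0, S=1, T=0}.
          branch 2.2.2 (add !Q):
            ○ open, literals {Q=0, S=1, T=0}.
6 branches closed, 8 open.
Each open branch fixes some atoms; the unmentioned ones are free. Counting distinct full assignments: branch {P=0, Q=1, R=1, T=1} (S) contributes 2 new; branch {Q=1, R=1, S=1, T=1} (P) contributes 1 new; branch {P=0, Q=1, R=1, S=0} (T) contributes 1 new; branch {P=0, Q=0, S=1, T=0} (R) contributes 2 new; branch {Q=0, S=1, T=0} (P, R) contributes 2 new; branch {Q=0, S=1, T=0} (P, R) contributes 0 new; branch {R=0, S=1, T=0} (Q, P) contributes 2 new; branch {Q=0, S=1, T=0} (P, R) contributes 0 new. Total: 10.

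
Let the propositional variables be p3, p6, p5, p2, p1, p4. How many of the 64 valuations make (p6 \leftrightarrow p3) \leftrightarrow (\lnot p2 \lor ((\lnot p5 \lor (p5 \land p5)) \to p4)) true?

Initial set: {((p6 \leftrightarrow p3) \leftrightarrow (\lnot p2 \lor ((\lnot p5 \lor (p5 \land p5)) \to p4)))}.
((p6 \leftrightarrow p3) \leftrightarrow (\lnot p2 \lor ((\lnot p5 \lor (p5 \land p5)) \to p4))): β-rule — branch into (p6 \leftrightarrow p3), (\lnot p2 \lor ((\lnot p5 \lor (p5 \land p5)) \to p4))  //  \lnot (p6 \leftrightarrow p3), \lnot (\lnot p2 \lor ((\lnot p5 \lor (p5 \land p5)) \to p4)).
  branch 1 (add (p6 \leftrightarrow p3), (\lnot p2 \lor ((\lnot p5 \lor (p5 \land p5)) \to p4))):
    (p6 \leftrightarrow p3): β-rule — branch into p6, p3  //  \lnot p6, \lnot p3.
      branch 1.1 (add p6, p3):
        (\lnot p2 \lor ((\lnot p5 \lor (p5 \land p5)) \to p4)): β-rule — branch into \lnot p2  //  ((\lnot p5 \lor (p5 \land p5)) \to p4).
          branch 1.1.1 (add \lnot p2):
            ○ open, literals {p2=F, p3=T, p6=T}.
          branch 1.1.2 (add ((\lnot p5 \lor (p5 \land p5)) \to p4)):
            ((\lnot p5 \lor (p5 \land p5)) \to p4): β-rule — branch into \lnot (\lnot p5 \lor (p5 \land p5))  //  p4.
              branch 1.1.2.1 (add \lnot (\lnot p5 \lor (p5 \land p5))):
                \lnot (\lnot p5 \lor (p5 \land p5)): α-rule — add \lnot \lnot p5, \lnot (p5 \land p5).
                \lnot (p5 \land p5): β-rule — branch into \lnot p5  //  \lnot p5.
                  branch 1.1.2.1.1 (add \lnot p5):
                    × closes — contains both p5 and \lnot p5.
                  branch 1.1.2.1.2 (add \lnot p5):
                    × closes — contains both p5 and \lnot p5.
              branch 1.1.2.2 (add p4):
                ○ open, literals {p3=T, p4=T, p6=T}.
      branch 1.2 (add \lnot p6, \lnot p3):
        (\lnot p2 \lor ((\lnot p5 \lor (p5 \land p5)) \to p4)): β-rule — branch into \lnot p2  //  ((\lnot p5 \lor (p5 \land p5)) \to p4).
          branch 1.2.1 (add \lnot p2):
            ○ open, literals {p2=F, p3=F, p6=F}.
          branch 1.2.2 (add ((\lnot p5 \lor (p5 \land p5)) \to p4)):
            ((\lnot p5 \lor (p5 \land p5)) \to p4): β-rule — branch into \lnot (\lnot p5 \lor (p5 \land p5))  //  p4.
              branch 1.2.2.1 (add \lnot (\lnot p5 \lor (p5 \land p5))):
                \lnot (\lnot p5 \lor (p5 \land p5)): α-rule — add \lnot \lnot p5, \lnot (p5 \land p5).
                \lnot (p5 \land p5): β-rule — branch into \lnot p5  //  \lnot p5.
                  branch 1.2.2.1.1 (add \lnot p5):
                    × closes — contains both p5 and \lnot p5.
                  branch 1.2.2.1.2 (add \lnot p5):
                    × closes — contains both p5 and \lnot p5.
              branch 1.2.2.2 (add p4):
                ○ open, literals {p3=F, p4=T, p6=F}.
  branch 2 (add \lnot (p6 \leftrightarrow p3), \lnot (\lnot p2 \lor ((\lnot p5 \lor (p5 \land p5)) \to p4))):
    \lnot (\lnot p2 \lor ((\lnot p5 \lor (p5 \land p5)) \to p4)): α-rule — add \lnot \lnot p2, \lnot ((\lnot p5 \lor (p5 \land p5)) \to p4).
    \lnot ((\lnot p5 \lor (p5 \land p5)) \to p4): α-rule — add (\lnot p5 \lor (p5 \land p5)), \lnot p4.
    \lnot (p6 \leftrightarrow p3): β-rule — branch into p6, \lnot p3  //  \lnot p6, p3.
      branch 2.1 (add p6, \lnot p3):
        (\lnot p5 \lor (p5 \land p5)): β-rule — branch into \lnot p5  //  (p5 \land p5).
          branch 2.1.1 (add \lnot p5):
            ○ open, literals {p2=T, p3=F, p4=F, p5=F, p6=T}.
          branch 2.1.2 (add (p5 \land p5)):
            (p5 \land p5): α-rule — add p5, p5.
            ○ open, literals {p2=T, p3=F, p4=F, p5=T, p6=T}.
      branch 2.2 (add \lnot p6, p3):
        (\lnot p5 \lor (p5 \land p5)): β-rule — branch into \lnot p5  //  (p5 \land p5).
          branch 2.2.1 (add \lnot p5):
            ○ open, literals {p2=T, p3=T, p4=F, p5=F, p6=F}.
          branch 2.2.2 (add (p5 \land p5)):
            (p5 \land p5): α-rule — add p5, p5.
            ○ open, literals {p2=T, p3=T, p4=F, p5=T, p6=F}.
4 branches closed, 8 open.
Each open branch fixes some atoms; the unmentioned ones are free. Counting distinct full assignments: branch {p2=F, p3=T, p6=T} (p5, p1, p4) contributes 8 new; branch {p3=T, p4=T, p6=T} (p5, p2, p1) contributes 4 new; branch {p2=F, p3=F, p6=F} (p5, p1, p4) contributes 8 new; branch {p3=F, p4=T, p6=F} (p5, p2, p1) contributes 4 new; branch {p2=T, p3=F, p4=F, p5=F, p6=T} (p1) contributes 2 new; branch {p2=T, p3=F, p4=F, p5=T, p6=T} (p1) contributes 2 new; branch {p2=T, p3=T, p4=F, p5=F, p6=F} (p1) contributes 2 new; branch {p2=T, p3=T, p4=F, p5=T, p6=F} (p1) contributes 2 new. Total: 32.

32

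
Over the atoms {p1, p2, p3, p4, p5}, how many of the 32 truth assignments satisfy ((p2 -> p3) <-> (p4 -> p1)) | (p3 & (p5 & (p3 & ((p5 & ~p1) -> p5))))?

Initial set: {T (((p2 -> p3) <-> (p4 -> p1)) | (p3 & (p5 & (p3 & ((p5 & ~p1) -> p5)))))}.
T (((p2 -> p3) <-> (p4 -> p1)) | (p3 & (p5 & (p3 & ((p5 & ~p1) -> p5))))): β-rule — branch into T ((p2 -> p3) <-> (p4 -> p1))  //  T (p3 & (p5 & (p3 & ((p5 & ~p1) -> p5)))).
  branch 1 (add T ((p2 -> p3) <-> (p4 -> p1))):
    T ((p2 -> p3) <-> (p4 -> p1)): β-rule — branch into T (p2 -> p3), T (p4 -> p1)  //  F (p2 -> p3), F (p4 -> p1).
      branch 1.1 (add T (p2 -> p3), T (p4 -> p1)):
        T (p2 -> p3): β-rule — branch into F p2  //  T p3.
          branch 1.1.1 (add F p2):
            T (p4 -> p1): β-rule — branch into F p4  //  T p1.
              branch 1.1.1.1 (add F p4):
                ○ open, literals {p2=F, p4=F}.
              branch 1.1.1.2 (add T p1):
                ○ open, literals {p1=T, p2=F}.
          branch 1.1.2 (add T p3):
            T (p4 -> p1): β-rule — branch into F p4  //  T p1.
              branch 1.1.2.1 (add F p4):
                ○ open, literals {p3=T, p4=F}.
              branch 1.1.2.2 (add T p1):
                ○ open, literals {p1=T, p3=T}.
      branch 1.2 (add F (p2 -> p3), F (p4 -> p1)):
        F (p2 -> p3): α-rule — add T p2, F p3.
        F (p4 -> p1): α-rule — add T p4, F p1.
        ○ open, literals {p1=F, p2=T, p3=F, p4=T}.
  branch 2 (add T (p3 & (p5 & (p3 & ((p5 & ~p1) -> p5))))):
    T (p3 & (p5 & (p3 & ((p5 & ~p1) -> p5)))): α-rule — add T p3, T (p5 & (p3 & ((p5 & ~p1) -> p5))).
    T (p5 & (p3 & ((p5 & ~p1) -> p5))): α-rule — add T p5, T (p3 & ((p5 & ~p1) -> p5)).
    T (p3 & ((p5 & ~p1) -> p5)): α-rule — add T p3, T ((p5 & ~p1) -> p5).
    T ((p5 & ~p1) -> p5): β-rule — branch into F (p5 & ~p1)  //  T p5.
      branch 2.1 (add F (p5 & ~p1)):
        F (p5 & ~p1): β-rule — branch into F p5  //  F ~p1.
          branch 2.1.1 (add F p5):
            × closes — contains both p5 and ~p5.
          branch 2.1.2 (add F ~p1):
            ○ open, literals {p1=T, p3=T, p5=T}.
      branch 2.2 (add T p5):
        ○ open, literals {p3=T, p5=T}.
1 branch closed, 7 open.
Each open branch fixes some atoms; the unmentioned ones are free. Counting distinct full assignments: branch {p2=F, p4=F} (p1, p3, p5) contributes 8 new; branch {p1=T, p2=F} (p3, p4, p5) contributes 4 new; branch {p3=T, p4=F} (p1, p2, p5) contributes 4 new; branch {p1=T, p3=T} (p2, p4, p5) contributes 2 new; branch {p1=F, p2=T, p3=F, p4=T} (p5) contributes 2 new; branch {p1=T, p3=T, p5=T} (p2, p4) contributes 0 new; branch {p3=T, p5=T} (p1, p2, p4) contributes 2 new. Total: 22.

22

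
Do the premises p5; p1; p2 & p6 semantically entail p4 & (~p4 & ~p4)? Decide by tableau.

No

Initial set: {T p5; T p1; T (p2 & p6); F (p4 & (~p4 & ~p4))}.
T (p2 & p6): α-rule — add T p2, T p6.
F (p4 & (~p4 & ~p4)): β-rule — branch into F p4  //  F (~p4 & ~p4).
  branch 1 (add F p4):
    ○ open, literals {p1=T, p2=T, p4=F, p5=T, p6=T}.
  branch 2 (add F (~p4 & ~p4)):
    F (~p4 & ~p4): β-rule — branch into F ~p4  //  F ~p4.
      branch 2.1 (add F ~p4):
        ○ open, literals {p1=T, p2=T, p4=T, p5=T, p6=T}.
      branch 2.2 (add F ~p4):
        ○ open, literals {p1=T, p2=T, p4=T, p5=T, p6=T}.
0 branches closed, 3 open.
An open branch gives a countermodel: p1=T, p2=T, p4=F, p5=T, p6=T (unmentioned atoms arbitrary); the premises hold there but the conclusion fails.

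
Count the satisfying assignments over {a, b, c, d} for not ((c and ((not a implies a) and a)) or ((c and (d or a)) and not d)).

12

Initial set: {not ((c and ((not a implies a) and a)) or ((c and (d or a)) and not d))}.
not ((c and ((not a implies a) and a)) or ((c and (d or a)) and not d)): α-rule — add not (c and ((not a implies a) and a)), not ((c and (d or a)) and not d).
not (c and ((not a implies a) and a)): β-rule — branch into not c  //  not ((not a implies a) and a).
  branch 1 (add not c):
    not ((c and (d or a)) and not d): β-rule — branch into not (c and (d or a))  //  not not d.
      branch 1.1 (add not (c and (d or a))):
        not (c and (d or a)): β-rule — branch into not c  //  not (d or a).
          branch 1.1.1 (add not c):
            ○ open, literals {c=F}.
          branch 1.1.2 (add not (d or a)):
            not (d or a): α-rule — add not d, not a.
            ○ open, literals {a=F, c=F, d=F}.
      branch 1.2 (add not not d):
        ○ open, literals {c=F, d=T}.
  branch 2 (add not ((not a implies a) and a)):
    not ((c and (d or a)) and not d): β-rule — branch into not (c and (d or a))  //  not not d.
      branch 2.1 (add not (c and (d or a))):
        not ((not a implies a) and a): β-rule — branch into not (not a implies a)  //  not a.
          branch 2.1.1 (add not (not a implies a)):
            not (not a implies a): α-rule — add not a, not a.
            not (c and (d or a)): β-rule — branch into not c  //  not (d or a).
              branch 2.1.1.1 (add not c):
                ○ open, literals {a=F, c=F}.
              branch 2.1.1.2 (add not (d or a)):
                not (d or a): α-rule — add not d, not a.
                ○ open, literals {a=F, d=F}.
          branch 2.1.2 (add not a):
            not (c and (d or a)): β-rule — branch into not c  //  not (d or a).
              branch 2.1.2.1 (add not c):
                ○ open, literals {a=F, c=F}.
              branch 2.1.2.2 (add not (d or a)):
                not (d or a): α-rule — add not d, not a.
                ○ open, literals {a=F, d=F}.
      branch 2.2 (add not not d):
        not ((not a implies a) and a): β-rule — branch into not (not a implies a)  //  not a.
          branch 2.2.1 (add not (not a implies a)):
            not (not a implies a): α-rule — add not a, not a.
            ○ open, literals {a=F, d=T}.
          branch 2.2.2 (add not a):
            ○ open, literals {a=F, d=T}.
0 branches closed, 9 open.
Each open branch fixes some atoms; the unmentioned ones are free. Counting distinct full assignments: branch {c=F} (a, b, d) contributes 8 new; branch {a=F, c=F, d=F} (b) contributes 0 new; branch {c=F, d=T} (a, b) contributes 0 new; branch {a=F, c=F} (b, d) contributes 0 new; branch {a=F, d=F} (b, c) contributes 2 new; branch {a=F, c=F} (b, d) contributes 0 new; branch {a=F, d=F} (b, c) contributes 0 new; branch {a=F, d=T} (b, c) contributes 2 new; branch {a=F, d=T} (b, c) contributes 0 new. Total: 12.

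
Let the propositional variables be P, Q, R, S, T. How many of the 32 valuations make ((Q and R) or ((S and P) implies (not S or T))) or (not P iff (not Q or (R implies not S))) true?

Initial set: {T (((Q and R) or ((S and P) implies (not S or T))) or (not P iff (not Q or (R implies not S))))}.
T (((Q and R) or ((S and P) implies (not S or T))) or (not P iff (not Q or (R implies not S)))): β-rule — branch into T ((Q and R) or ((S and P) implies (not S or T)))  //  T (not P iff (not Q or (R implies not S))).
  branch 1 (add T ((Q and R) or ((S and P) implies (not S or T)))):
    T ((Q and R) or ((S and P) implies (not S or T))): β-rule — branch into T (Q and R)  //  T ((S and P) implies (not S or T)).
      branch 1.1 (add T (Q and R)):
        T (Q and R): α-rule — add T Q, T R.
        ○ open, literals {Q=true, R=true}.
      branch 1.2 (add T ((S and P) implies (not S or T))):
        T ((S and P) implies (not S or T)): β-rule — branch into F (S and P)  //  T (not S or T).
          branch 1.2.1 (add F (S and P)):
            F (S and P): β-rule — branch into F S  //  F P.
              branch 1.2.1.1 (add F S):
                ○ open, literals {S=false}.
              branch 1.2.1.2 (add F P):
                ○ open, literals {P=false}.
          branch 1.2.2 (add T (not S or T)):
            T (not S or T): β-rule — branch into T not S  //  T T.
              branch 1.2.2.1 (add T not S):
                ○ open, literals {S=false}.
              branch 1.2.2.2 (add T T):
                ○ open, literals {T=true}.
  branch 2 (add T (not P iff (not Q or (R implies not S)))):
    T (not P iff (not Q or (R implies not S))): β-rule — branch into T not P, T (not Q or (R implies not S))  //  F not P, F (not Q or (R implies not S)).
      branch 2.1 (add T not P, T (not Q or (R implies not S))):
        T (not Q or (R implies not S)): β-rule — branch into T not Q  //  T (R implies not S).
          branch 2.1.1 (add T not Q):
            ○ open, literals {P=false, Q=false}.
          branch 2.1.2 (add T (R implies not S)):
            T (R implies not S): β-rule — branch into F R  //  T not S.
              branch 2.1.2.1 (add F R):
                ○ open, literals {P=false, R=false}.
              branch 2.1.2.2 (add T not S):
                ○ open, literals {P=false, S=false}.
      branch 2.2 (add F not P, F (not Q or (R implies not S))):
        F (not Q or (R implies not S)): α-rule — add F not Q, F (R implies not S).
        F (R implies not S): α-rule — add T R, F not S.
        ○ open, literals {P=true, Q=true, R=true, S=true}.
0 branches closed, 9 open.
Each open branch fixes some atoms; the unmentioned ones are free. Counting distinct full assignments: branch {Q=true, R=true} (P, S, T) contributes 8 new; branch {S=false} (P, Q, R, T) contributes 12 new; branch {P=false} (Q, R, S, T) contributes 6 new; branch {S=false} (P, Q, R, T) contributes 0 new; branch {T=true} (P, Q, R, S) contributes 3 new; branch {P=false, Q=false} (R, S, T) contributes 0 new; branch {P=false, R=false} (Q, S, T) contributes 0 new; branch {P=false, S=false} (Q, R, T) contributes 0 new; branch {P=true, Q=true, R=true, S=true} (T) contributes 0 new. Total: 29.

29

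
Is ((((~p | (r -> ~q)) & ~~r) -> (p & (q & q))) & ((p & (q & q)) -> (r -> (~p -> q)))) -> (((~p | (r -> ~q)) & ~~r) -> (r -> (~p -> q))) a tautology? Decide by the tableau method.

Valid

Assume the negation and expand:
Initial set: {F (((((~p | (r -> ~q)) & ~~r) -> (p & (q & q))) & ((p & (q & q)) -> (r -> (~p -> q)))) -> (((~p | (r -> ~q)) & ~~r) -> (r -> (~p -> q))))}.
F (((((~p | (r -> ~q)) & ~~r) -> (p & (q & q))) & ((p & (q & q)) -> (r -> (~p -> q)))) -> (((~p | (r -> ~q)) & ~~r) -> (r -> (~p -> q)))): α-rule — add T ((((~p | (r -> ~q)) & ~~r) -> (p & (q & q))) & ((p & (q & q)) -> (r -> (~p -> q)))), F (((~p | (r -> ~q)) & ~~r) -> (r -> (~p -> q))).
T ((((~p | (r -> ~q)) & ~~r) -> (p & (q & q))) & ((p & (q & q)) -> (r -> (~p -> q)))): α-rule — add T (((~p | (r -> ~q)) & ~~r) -> (p & (q & q))), T ((p & (q & q)) -> (r -> (~p -> q))).
F (((~p | (r -> ~q)) & ~~r) -> (r -> (~p -> q))): α-rule — add T ((~p | (r -> ~q)) & ~~r), F (r -> (~p -> q)).
T ((~p | (r -> ~q)) & ~~r): α-rule — add T (~p | (r -> ~q)), T ~~r.
F (r -> (~p -> q)): α-rule — add T r, F (~p -> q).
T ~~r: drop double negation, giving T r.
F (~p -> q): α-rule — add T ~p, F q.
T (((~p | (r -> ~q)) & ~~r) -> (p & (q & q))): β-rule — branch into F ((~p | (r -> ~q)) & ~~r)  //  T (p & (q & q)).
  branch 1 (add F ((~p | (r -> ~q)) & ~~r)):
    T ((p & (q & q)) -> (r -> (~p -> q))): β-rule — branch into F (p & (q & q))  //  T (r -> (~p -> q)).
      branch 1.1 (add F (p & (q & q))):
        T (~p | (r -> ~q)): β-rule — branch into T ~p  //  T (r -> ~q).
          branch 1.1.1 (add T ~p):
            F ((~p | (r -> ~q)) & ~~r): β-rule — branch into F (~p | (r -> ~q))  //  F ~~r.
              branch 1.1.1.1 (add F (~p | (r -> ~q))):
                F (~p | (r -> ~q)): α-rule — add F ~p, F (r -> ~q).
                × closes — contains both p and ~p.
              branch 1.1.1.2 (add F ~~r):
                F ~~r: drop double negation, giving F r.
                × closes — contains both r and ~r.
          branch 1.1.2 (add T (r -> ~q)):
            F ((~p | (r -> ~q)) & ~~r): β-rule — branch into F (~p | (r -> ~q))  //  F ~~r.
              branch 1.1.2.1 (add F (~p | (r -> ~q))):
                F (~p | (r -> ~q)): α-rule — add F ~p, F (r -> ~q).
                × closes — contains both p and ~p.
              branch 1.1.2.2 (add F ~~r):
                F ~~r: drop double negation, giving F r.
                × closes — contains both r and ~r.
      branch 1.2 (add T (r -> (~p -> q))):
        T (~p | (r -> ~q)): β-rule — branch into T ~p  //  T (r -> ~q).
          branch 1.2.1 (add T ~p):
            F ((~p | (r -> ~q)) & ~~r): β-rule — branch into F (~p | (r -> ~q))  //  F ~~r.
              branch 1.2.1.1 (add F (~p | (r -> ~q))):
                F (~p | (r -> ~q)): α-rule — add F ~p, F (r -> ~q).
                × closes — contains both p and ~p.
              branch 1.2.1.2 (add F ~~r):
                F ~~r: drop double negation, giving F r.
                × closes — contains both r and ~r.
          branch 1.2.2 (add T (r -> ~q)):
            F ((~p | (r -> ~q)) & ~~r): β-rule — branch into F (~p | (r -> ~q))  //  F ~~r.
              branch 1.2.2.1 (add F (~p | (r -> ~q))):
                F (~p | (r -> ~q)): α-rule — add F ~p, F (r -> ~q).
                × closes — contains both p and ~p.
              branch 1.2.2.2 (add F ~~r):
                F ~~r: drop double negation, giving F r.
                × closes — contains both r and ~r.
  branch 2 (add T (p & (q & q))):
    T (p & (q & q)): α-rule — add T p, T (q & q).
    × closes — contains both p and ~p.
All 9 branches close.
Every branch closed, so the negation is unsatisfiable and the formula is valid.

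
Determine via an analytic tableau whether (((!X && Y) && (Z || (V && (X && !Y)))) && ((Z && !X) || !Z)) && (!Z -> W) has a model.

Initial set: {((((!X && Y) && (Z || (V && (X && !Y)))) && ((Z && !X) || !Z)) && (!Z -> W))}.
((((!X && Y) && (Z || (V && (X && !Y)))) && ((Z && !X) || !Z)) && (!Z -> W)): α-rule — add (((!X && Y) && (Z || (V && (X && !Y)))) && ((Z && !X) || !Z)), (!Z -> W).
(((!X && Y) && (Z || (V && (X && !Y)))) && ((Z && !X) || !Z)): α-rule — add ((!X && Y) && (Z || (V && (X && !Y)))), ((Z && !X) || !Z).
((!X && Y) && (Z || (V && (X && !Y)))): α-rule — add (!X && Y), (Z || (V && (X && !Y))).
(!X && Y): α-rule — add !X, Y.
(!Z -> W): β-rule — branch into !!Z  //  W.
  branch 1 (add !!Z):
    ((Z && !X) || !Z): β-rule — branch into (Z && !X)  //  !Z.
      branch 1.1 (add (Z && !X)):
        (Z && !X): α-rule — add Z, !X.
        (Z || (V && (X && !Y))): β-rule — branch into Z  //  (V && (X && !Y)).
          branch 1.1.1 (add Z):
            ○ open, literals {X=false, Y=true, Z=true}.
          branch 1.1.2 (add (V && (X && !Y))):
            (V && (X && !Y)): α-rule — add V, (X && !Y).
            (X && !Y): α-rule — add X, !Y.
            × closes — contains both X and !X.
      branch 1.2 (add !Z):
        × closes — contains both Z and !Z.
  branch 2 (add W):
    ((Z && !X) || !Z): β-rule — branch into (Z && !X)  //  !Z.
      branch 2.1 (add (Z && !X)):
        (Z && !X): α-rule — add Z, !X.
        (Z || (V && (X && !Y))): β-rule — branch into Z  //  (V && (X && !Y)).
          branch 2.1.1 (add Z):
            ○ open, literals {W=true, X=false, Y=true, Z=true}.
          branch 2.1.2 (add (V && (X && !Y))):
            (V && (X && !Y)): α-rule — add V, (X && !Y).
            (X && !Y): α-rule — add X, !Y.
            × closes — contains both X and !X.
      branch 2.2 (add !Z):
        (Z || (V && (X && !Y))): β-rule — branch into Z  //  (V && (X && !Y)).
          branch 2.2.1 (add Z):
            × closes — contains both Z and !Z.
          branch 2.2.2 (add (V && (X && !Y))):
            (V && (X && !Y)): α-rule — add V, (X && !Y).
            (X && !Y): α-rule — add X, !Y.
            × closes — contains both X and !X.
5 branches closed, 2 open.
An open branch gives a satisfying assignment: X=false, Y=true, Z=true.

Satisfiable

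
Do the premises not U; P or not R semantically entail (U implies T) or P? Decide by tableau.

Initial set: {not U; (P or not R); not ((U implies T) or P)}.
not ((U implies T) or P): α-rule — add not (U implies T), not P.
not (U implies T): α-rule — add U, not T.
× closes — contains both U and not U.
All 1 branch closes.
Every branch closed, so the premises entail the conclusion.

Yes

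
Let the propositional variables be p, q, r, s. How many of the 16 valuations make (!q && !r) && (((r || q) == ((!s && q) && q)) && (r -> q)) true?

4

Initial set: {T ((!q && !r) && (((r || q) == ((!s && q) && q)) && (r -> q)))}.
T ((!q && !r) && (((r || q) == ((!s && q) && q)) && (r -> q))): α-rule — add T (!q && !r), T (((r || q) == ((!s && q) && q)) && (r -> q)).
T (!q && !r): α-rule — add T !q, T !r.
T (((r || q) == ((!s && q) && q)) && (r -> q)): α-rule — add T ((r || q) == ((!s && q) && q)), T (r -> q).
T ((r || q) == ((!s && q) && q)): β-rule — branch into T (r || q), T ((!s && q) && q)  //  F (r || q), F ((!s && q) && q).
  branch 1 (add T (r || q), T ((!s && q) && q)):
    T ((!s && q) && q): α-rule — add T (!s && q), T q.
    × closes — contains both q and !q.
  branch 2 (add F (r || q), F ((!s && q) && q)):
    F (r || q): α-rule — add F r, F q.
    T (r -> q): β-rule — branch into F r  //  T q.
      branch 2.1 (add F r):
        F ((!s && q) && q): β-rule — branch into F (!s && q)  //  F q.
          branch 2.1.1 (add F (!s && q)):
            F (!s && q): β-rule — branch into F !s  //  F q.
              branch 2.1.1.1 (add F !s):
                ○ open, literals {q=0, r=0, s=1}.
              branch 2.1.1.2 (add F q):
                ○ open, literals {q=0, r=0}.
          branch 2.1.2 (add F q):
            ○ open, literals {q=0, r=0}.
      branch 2.2 (add T q):
        × closes — contains both q and !q.
2 branches closed, 3 open.
Each open branch fixes some atoms; the unmentioned ones are free. Counting distinct full assignments: branch {q=0, r=0, s=1} (p) contributes 2 new; branch {q=0, r=0} (p, s) contributes 2 new; branch {q=0, r=0} (p, s) contributes 0 new. Total: 4.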